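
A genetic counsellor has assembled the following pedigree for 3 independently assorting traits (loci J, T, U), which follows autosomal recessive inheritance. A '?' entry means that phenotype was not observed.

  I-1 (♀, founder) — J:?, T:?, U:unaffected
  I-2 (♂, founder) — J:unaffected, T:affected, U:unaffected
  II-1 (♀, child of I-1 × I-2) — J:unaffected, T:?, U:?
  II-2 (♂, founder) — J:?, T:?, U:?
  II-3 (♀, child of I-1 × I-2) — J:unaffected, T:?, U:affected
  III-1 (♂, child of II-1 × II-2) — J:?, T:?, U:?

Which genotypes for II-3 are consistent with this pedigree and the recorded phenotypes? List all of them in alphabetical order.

II-3 ∈ {JJ Tt uu, JJ tt uu, Jj Tt uu, Jj tt uu}

J/I-1 ? ·: JJ|Jj|jj
J/I-2 un ·: JJ|Jj
J/II-1 un I-1×I-2: JJ|Jj
J/II-2 ? ·: JJ|Jj|jj
J/II-3 un I-1×I-2: JJ|Jj
J/III-1 ? II-1×II-2: JJ|Jj|jj
⇒ J over [I-1,I-2,II-1,II-2,II-3,III-1]: 84 consistent
T/I-1 ? ·: TT|Tt|tt
T/I-2 aff ·: tt
T/II-1 ? I-1×I-2: Tt|tt
T/II-2 ? ·: TT|Tt|tt
T/II-3 ? I-1×I-2: Tt|tt
T/III-1 ? II-1×II-2: TT|Tt|tt
⇒ T over [I-1,I-2,II-1,II-2,II-3,III-1]: 33 consistent
U/I-1 un ·: Uu
U/I-2 un ·: Uu
U/II-1 ? I-1×I-2: UU|Uu|uu
U/II-2 ? ·: UU|Uu|uu
U/II-3 aff I-1×I-2: uu
U/III-1 ? II-1×II-2: UU|Uu|uu
⇒ U over [I-1,I-2,II-1,II-2,II-3,III-1]: 15 consistent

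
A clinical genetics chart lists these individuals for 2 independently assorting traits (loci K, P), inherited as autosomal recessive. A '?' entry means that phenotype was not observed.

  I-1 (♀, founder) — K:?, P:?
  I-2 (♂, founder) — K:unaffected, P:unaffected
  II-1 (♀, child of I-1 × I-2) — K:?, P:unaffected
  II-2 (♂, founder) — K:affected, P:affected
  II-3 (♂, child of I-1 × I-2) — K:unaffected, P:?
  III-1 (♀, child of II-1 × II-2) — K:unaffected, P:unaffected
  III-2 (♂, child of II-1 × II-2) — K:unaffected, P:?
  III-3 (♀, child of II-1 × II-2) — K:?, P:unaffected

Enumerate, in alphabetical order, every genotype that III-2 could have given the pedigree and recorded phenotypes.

III-2 ∈ {Kk Pp, Kk pp}

K/I-1 ? ·: KK|Kk|kk
K/I-2 un ·: KK|Kk
K/II-1 ? I-1×I-2: KK|Kk
K/II-2 aff ·: kk
K/II-3 un I-1×I-2: KK|Kk
K/III-1 un II-1×II-2: Kk
K/III-2 un II-1×II-2: Kk
K/III-3 ? II-1×II-2: Kk|kk
⇒ K over [I-1,I-2,II-1,II-2,II-3,III-1,III-2,III-3]: 23 consistent
P/I-1 ? ·: PP|Pp|pp
P/I-2 un ·: PP|Pp
P/II-1 un I-1×I-2: PP|Pp
P/II-2 aff ·: pp
P/II-3 ? I-1×I-2: PP|Pp|pp
P/III-1 un II-1×II-2: Pp
P/III-2 ? II-1×II-2: Pp|pp
P/III-3 un II-1×II-2: Pp
⇒ P over [I-1,I-2,II-1,II-2,II-3,III-1,III-2,III-3]: 28 consistent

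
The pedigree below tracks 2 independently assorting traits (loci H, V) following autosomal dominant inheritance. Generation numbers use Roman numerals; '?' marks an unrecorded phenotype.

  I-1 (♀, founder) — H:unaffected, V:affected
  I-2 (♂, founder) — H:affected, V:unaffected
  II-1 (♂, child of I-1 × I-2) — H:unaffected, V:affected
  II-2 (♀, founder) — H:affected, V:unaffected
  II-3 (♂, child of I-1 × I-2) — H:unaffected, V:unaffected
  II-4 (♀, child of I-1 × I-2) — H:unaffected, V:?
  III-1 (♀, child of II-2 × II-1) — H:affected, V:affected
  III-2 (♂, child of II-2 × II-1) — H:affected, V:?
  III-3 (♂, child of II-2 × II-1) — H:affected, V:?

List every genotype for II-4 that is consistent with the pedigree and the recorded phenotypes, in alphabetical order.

H/I-1 un ·: hh
H/I-2 aff ·: Hh
H/II-1 un I-1×I-2: hh
H/II-2 aff ·: Hh|HH
H/II-3 un I-1×I-2: hh
H/II-4 un I-1×I-2: hh
H/III-1 aff II-2×II-1: Hh
H/III-2 aff II-2×II-1: Hh
H/III-3 aff II-2×II-1: Hh
⇒ H over [I-1,I-2,II-1,II-2,II-3,II-4,III-1,III-2,III-3]: 2 consistent
V/I-1 aff ·: Vv
V/I-2 un ·: vv
V/II-1 aff I-1×I-2: Vv
V/II-2 un ·: vv
V/II-3 un I-1×I-2: vv
V/II-4 ? I-1×I-2: vv|Vv
V/III-1 aff II-2×II-1: Vv
V/III-2 ? II-2×II-1: vv|Vv
V/III-3 ? II-2×II-1: vv|Vv
⇒ V over [I-1,I-2,II-1,II-2,II-3,II-4,III-1,III-2,III-3]: 8 consistent

II-4 ∈ {hh Vv, hh vv}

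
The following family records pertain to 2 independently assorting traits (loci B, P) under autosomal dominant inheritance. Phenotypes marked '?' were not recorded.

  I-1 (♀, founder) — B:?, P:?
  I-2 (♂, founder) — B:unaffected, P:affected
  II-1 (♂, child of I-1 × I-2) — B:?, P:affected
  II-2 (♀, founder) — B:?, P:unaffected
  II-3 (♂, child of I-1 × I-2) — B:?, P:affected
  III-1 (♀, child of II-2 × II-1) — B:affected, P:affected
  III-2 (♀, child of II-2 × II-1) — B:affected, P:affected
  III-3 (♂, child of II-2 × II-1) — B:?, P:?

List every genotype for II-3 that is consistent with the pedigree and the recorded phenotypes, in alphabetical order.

II-3 ∈ {Bb PP, Bb Pp, bb PP, bb Pp}

B/I-1 ? ·: bb|Bb|BB
B/I-2 un ·: bb
B/II-1 ? I-1×I-2: bb|Bb
B/II-2 ? ·: bb|Bb|BB
B/II-3 ? I-1×I-2: bb|Bb
B/III-1 aff II-2×II-1: Bb|BB
B/III-2 aff II-2×II-1: Bb|BB
B/III-3 ? II-2×II-1: bb|Bb|BB
⇒ B over [I-1,I-2,II-1,II-2,II-3,III-1,III-2,III-3]: 75 consistent
P/I-1 ? ·: pp|Pp|PP
P/I-2 aff ·: Pp|PP
P/II-1 aff I-1×I-2: Pp|PP
P/II-2 un ·: pp
P/II-3 aff I-1×I-2: Pp|PP
P/III-1 aff II-2×II-1: Pp
P/III-2 aff II-2×II-1: Pp
P/III-3 ? II-2×II-1: pp|Pp
⇒ P over [I-1,I-2,II-1,II-2,II-3,III-1,III-2,III-3]: 23 consistent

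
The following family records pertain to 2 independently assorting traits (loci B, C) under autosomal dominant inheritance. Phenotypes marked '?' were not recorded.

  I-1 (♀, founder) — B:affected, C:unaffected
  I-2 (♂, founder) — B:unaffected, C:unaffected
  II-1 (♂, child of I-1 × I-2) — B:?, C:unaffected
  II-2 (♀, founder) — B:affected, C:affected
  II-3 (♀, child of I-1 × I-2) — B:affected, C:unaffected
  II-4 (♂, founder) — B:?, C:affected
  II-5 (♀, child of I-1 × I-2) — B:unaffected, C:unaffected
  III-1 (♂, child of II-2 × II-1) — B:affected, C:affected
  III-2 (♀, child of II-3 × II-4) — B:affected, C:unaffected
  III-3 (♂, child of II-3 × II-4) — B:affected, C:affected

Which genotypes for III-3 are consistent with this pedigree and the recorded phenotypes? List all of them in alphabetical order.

III-3 ∈ {BB Cc, Bb Cc}

B/I-1 aff ·: Bb
B/I-2 un ·: bb
B/II-1 ? I-1×I-2: bb|Bb
B/II-2 aff ·: Bb|BB
B/II-3 aff I-1×I-2: Bb
B/II-4 ? ·: bb|Bb|BB
B/II-5 un I-1×I-2: bb
B/III-1 aff II-2×II-1: Bb|BB
B/III-2 aff II-3×II-4: Bb|BB
B/III-3 aff II-3×II-4: Bb|BB
⇒ B over [I-1,I-2,II-1,II-2,II-3,II-4,II-5,III-1,III-2,III-3]: 54 consistent
C/I-1 un ·: cc
C/I-2 un ·: cc
C/II-1 un I-1×I-2: cc
C/II-2 aff ·: Cc|CC
C/II-3 un I-1×I-2: cc
C/II-4 aff ·: Cc
C/II-5 un I-1×I-2: cc
C/III-1 aff II-2×II-1: Cc
C/III-2 un II-3×II-4: cc
C/III-3 aff II-3×II-4: Cc
⇒ C over [I-1,I-2,II-1,II-2,II-3,II-4,II-5,III-1,III-2,III-3]: 2 consistent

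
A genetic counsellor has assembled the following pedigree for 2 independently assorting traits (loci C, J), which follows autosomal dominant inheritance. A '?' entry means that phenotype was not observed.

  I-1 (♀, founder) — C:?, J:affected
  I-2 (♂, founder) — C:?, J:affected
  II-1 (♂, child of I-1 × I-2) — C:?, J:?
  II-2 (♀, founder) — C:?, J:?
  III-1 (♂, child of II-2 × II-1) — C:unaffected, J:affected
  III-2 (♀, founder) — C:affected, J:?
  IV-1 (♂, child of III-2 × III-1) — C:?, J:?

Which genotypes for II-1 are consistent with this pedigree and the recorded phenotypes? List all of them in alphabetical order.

II-1 ∈ {Cc JJ, Cc Jj, Cc jj, cc JJ, cc Jj, cc jj}

C/I-1 ? ·: cc|Cc|CC
C/I-2 ? ·: cc|Cc|CC
C/II-1 ? I-1×I-2: cc|Cc
C/II-2 ? ·: cc|Cc
C/III-1 un II-2×II-1: cc
C/III-2 aff ·: Cc|CC
C/IV-1 ? III-2×III-1: cc|Cc
⇒ C over [I-1,I-2,II-1,II-2,III-1,III-2,IV-1]: 66 consistent
J/I-1 aff ·: Jj|JJ
J/I-2 aff ·: Jj|JJ
J/II-1 ? I-1×I-2: jj|Jj|JJ
J/II-2 ? ·: jj|Jj|JJ
J/III-1 aff II-2×II-1: Jj|JJ
J/III-2 ? ·: jj|Jj|JJ
J/IV-1 ? III-2×III-1: jj|Jj|JJ
⇒ J over [I-1,I-2,II-1,II-2,III-1,III-2,IV-1]: 189 consistent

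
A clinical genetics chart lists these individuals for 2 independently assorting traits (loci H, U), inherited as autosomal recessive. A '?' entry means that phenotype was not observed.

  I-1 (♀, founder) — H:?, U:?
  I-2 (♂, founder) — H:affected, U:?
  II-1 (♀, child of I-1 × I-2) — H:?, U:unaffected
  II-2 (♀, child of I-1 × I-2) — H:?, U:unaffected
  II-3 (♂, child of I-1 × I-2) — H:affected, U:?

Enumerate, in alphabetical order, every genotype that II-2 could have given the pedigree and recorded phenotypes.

H/I-1 ? ·: Hh|hh
H/I-2 aff ·: hh
H/II-1 ? I-1×I-2: Hh|hh
H/II-2 ? I-1×I-2: Hh|hh
H/II-3 aff I-1×I-2: hh
⇒ H over [I-1,I-2,II-1,II-2,II-3]: 5 consistent
U/I-1 ? ·: UU|Uu|uu
U/I-2 ? ·: UU|Uu|uu
U/II-1 un I-1×I-2: UU|Uu
U/II-2 un I-1×I-2: UU|Uu
U/II-3 ? I-1×I-2: UU|Uu|uu
⇒ U over [I-1,I-2,II-1,II-2,II-3]: 35 consistent

II-2 ∈ {Hh UU, Hh Uu, hh UU, hh Uu}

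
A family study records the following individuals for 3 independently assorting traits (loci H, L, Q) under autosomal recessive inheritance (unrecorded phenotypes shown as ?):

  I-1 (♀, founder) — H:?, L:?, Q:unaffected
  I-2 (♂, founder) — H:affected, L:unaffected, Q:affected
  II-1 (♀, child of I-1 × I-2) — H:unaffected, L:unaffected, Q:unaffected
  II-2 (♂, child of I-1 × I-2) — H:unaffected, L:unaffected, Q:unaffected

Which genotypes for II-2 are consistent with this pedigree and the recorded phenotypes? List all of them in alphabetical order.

H/I-1 ? ·: HH|Hh
H/I-2 aff ·: hh
H/II-1 un I-1×I-2: Hh
H/II-2 un I-1×I-2: Hh
⇒ H over [I-1,I-2,II-1,II-2]: 2 consistent
L/I-1 ? ·: LL|Ll|ll
L/I-2 un ·: LL|Ll
L/II-1 un I-1×I-2: LL|Ll
L/II-2 un I-1×I-2: LL|Ll
⇒ L over [I-1,I-2,II-1,II-2]: 15 consistent
Q/I-1 un ·: QQ|Qq
Q/I-2 aff ·: qq
Q/II-1 un I-1×I-2: Qq
Q/II-2 un I-1×I-2: Qq
⇒ Q over [I-1,I-2,II-1,II-2]: 2 consistent

II-2 ∈ {Hh LL Qq, Hh Ll Qq}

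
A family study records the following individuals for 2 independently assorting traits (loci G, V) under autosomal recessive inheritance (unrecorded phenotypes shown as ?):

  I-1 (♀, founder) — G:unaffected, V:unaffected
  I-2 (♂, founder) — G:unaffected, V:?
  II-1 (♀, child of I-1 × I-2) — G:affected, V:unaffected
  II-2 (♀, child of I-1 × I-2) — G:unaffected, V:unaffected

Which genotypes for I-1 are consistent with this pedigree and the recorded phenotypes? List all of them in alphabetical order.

I-1 ∈ {Gg VV, Gg Vv}

G/I-1 un ·: Gg
G/I-2 un ·: Gg
G/II-1 aff I-1×I-2: gg
G/II-2 un I-1×I-2: GG|Gg
⇒ G over [I-1,I-2,II-1,II-2]: 2 consistent
V/I-1 un ·: VV|Vv
V/I-2 ? ·: VV|Vv|vv
V/II-1 un I-1×I-2: VV|Vv
V/II-2 un I-1×I-2: VV|Vv
⇒ V over [I-1,I-2,II-1,II-2]: 15 consistent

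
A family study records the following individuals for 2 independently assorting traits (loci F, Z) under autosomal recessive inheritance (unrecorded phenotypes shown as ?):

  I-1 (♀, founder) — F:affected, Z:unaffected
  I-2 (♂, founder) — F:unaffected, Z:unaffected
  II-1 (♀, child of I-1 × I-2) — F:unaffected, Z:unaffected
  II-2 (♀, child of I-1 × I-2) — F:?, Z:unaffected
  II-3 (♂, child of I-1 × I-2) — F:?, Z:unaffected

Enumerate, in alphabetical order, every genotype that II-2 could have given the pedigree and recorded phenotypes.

II-2 ∈ {Ff ZZ, Ff Zz, ff ZZ, ff Zz}

F/I-1 aff ·: ff
F/I-2 un ·: FF|Ff
F/II-1 un I-1×I-2: Ff
F/II-2 ? I-1×I-2: Ff|ff
F/II-3 ? I-1×I-2: Ff|ff
⇒ F over [I-1,I-2,II-1,II-2,II-3]: 5 consistent
Z/I-1 un ·: ZZ|Zz
Z/I-2 un ·: ZZ|Zz
Z/II-1 un I-1×I-2: ZZ|Zz
Z/II-2 un I-1×I-2: ZZ|Zz
Z/II-3 un I-1×I-2: ZZ|Zz
⇒ Z over [I-1,I-2,II-1,II-2,II-3]: 25 consistent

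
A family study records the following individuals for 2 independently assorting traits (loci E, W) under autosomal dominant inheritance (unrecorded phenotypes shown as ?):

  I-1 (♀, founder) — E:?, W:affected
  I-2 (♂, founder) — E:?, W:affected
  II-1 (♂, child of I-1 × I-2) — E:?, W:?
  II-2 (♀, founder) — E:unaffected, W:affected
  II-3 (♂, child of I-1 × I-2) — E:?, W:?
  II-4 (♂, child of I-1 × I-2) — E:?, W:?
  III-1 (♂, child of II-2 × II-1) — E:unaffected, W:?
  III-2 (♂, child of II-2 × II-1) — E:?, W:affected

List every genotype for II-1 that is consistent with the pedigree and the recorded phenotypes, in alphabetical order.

II-1 ∈ {Ee WW, Ee Ww, Ee ww, ee WW, ee Ww, ee ww}

E/I-1 ? ·: ee|Ee|EE
E/I-2 ? ·: ee|Ee|EE
E/II-1 ? I-1×I-2: ee|Ee
E/II-2 un ·: ee
E/II-3 ? I-1×I-2: ee|Ee|EE
E/II-4 ? I-1×I-2: ee|Ee|EE
E/III-1 un II-2×II-1: ee
E/III-2 ? II-2×II-1: ee|Ee
⇒ E over [I-1,I-2,II-1,II-2,II-3,II-4,III-1,III-2]: 72 consistent
W/I-1 aff ·: Ww|WW
W/I-2 aff ·: Ww|WW
W/II-1 ? I-1×I-2: ww|Ww|WW
W/II-2 aff ·: Ww|WW
W/II-3 ? I-1×I-2: ww|Ww|WW
W/II-4 ? I-1×I-2: ww|Ww|WW
W/III-1 ? II-2×II-1: ww|Ww|WW
W/III-2 aff II-2×II-1: Ww|WW
⇒ W over [I-1,I-2,II-1,II-2,II-3,II-4,III-1,III-2]: 287 consistent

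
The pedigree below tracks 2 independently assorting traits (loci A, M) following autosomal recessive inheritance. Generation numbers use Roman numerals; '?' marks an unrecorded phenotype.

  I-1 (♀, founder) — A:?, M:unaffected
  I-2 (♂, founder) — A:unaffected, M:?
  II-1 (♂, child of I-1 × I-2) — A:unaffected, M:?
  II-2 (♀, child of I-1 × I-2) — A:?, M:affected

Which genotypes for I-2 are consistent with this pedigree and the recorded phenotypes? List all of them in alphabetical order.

I-2 ∈ {AA Mm, AA mm, Aa Mm, Aa mm}

A/I-1 ? ·: AA|Aa|aa
A/I-2 un ·: AA|Aa
A/II-1 un I-1×I-2: AA|Aa
A/II-2 ? I-1×I-2: AA|Aa|aa
⇒ A over [I-1,I-2,II-1,II-2]: 18 consistent
M/I-1 un ·: Mm
M/I-2 ? ·: Mm|mm
M/II-1 ? I-1×I-2: MM|Mm|mm
M/II-2 aff I-1×I-2: mm
⇒ M over [I-1,I-2,II-1,II-2]: 5 consistent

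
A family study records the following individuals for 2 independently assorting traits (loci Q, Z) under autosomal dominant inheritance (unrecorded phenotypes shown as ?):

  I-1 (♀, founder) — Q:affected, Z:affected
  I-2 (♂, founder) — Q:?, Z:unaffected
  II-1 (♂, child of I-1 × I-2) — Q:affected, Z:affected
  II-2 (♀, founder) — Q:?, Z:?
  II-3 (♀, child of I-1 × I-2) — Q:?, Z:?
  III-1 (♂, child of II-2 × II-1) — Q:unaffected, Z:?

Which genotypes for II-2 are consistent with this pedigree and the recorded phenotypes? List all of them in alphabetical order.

Q/I-1 aff ·: Qq|QQ
Q/I-2 ? ·: qq|Qq|QQ
Q/II-1 aff I-1×I-2: Qq
Q/II-2 ? ·: qq|Qq
Q/II-3 ? I-1×I-2: qq|Qq|QQ
Q/III-1 un II-2×II-1: qq
⇒ Q over [I-1,I-2,II-1,II-2,II-3,III-1]: 20 consistent
Z/I-1 aff ·: Zz|ZZ
Z/I-2 un ·: zz
Z/II-1 aff I-1×I-2: Zz
Z/II-2 ? ·: zz|Zz|ZZ
Z/II-3 ? I-1×I-2: zz|Zz
Z/III-1 ? II-2×II-1: zz|Zz|ZZ
⇒ Z over [I-1,I-2,II-1,II-2,II-3,III-1]: 21 consistent

II-2 ∈ {Qq ZZ, Qq Zz, Qq zz, qq ZZ, qq Zz, qq zz}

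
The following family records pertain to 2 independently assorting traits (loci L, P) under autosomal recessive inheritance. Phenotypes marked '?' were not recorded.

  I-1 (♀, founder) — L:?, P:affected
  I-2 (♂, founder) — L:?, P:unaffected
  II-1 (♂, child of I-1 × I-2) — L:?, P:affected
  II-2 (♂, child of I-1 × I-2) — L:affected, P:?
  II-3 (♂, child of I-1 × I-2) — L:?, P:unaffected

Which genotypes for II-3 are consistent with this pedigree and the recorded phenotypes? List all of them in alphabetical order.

II-3 ∈ {LL Pp, Ll Pp, ll Pp}

L/I-1 ? ·: Ll|ll
L/I-2 ? ·: Ll|ll
L/II-1 ? I-1×I-2: LL|Ll|ll
L/II-2 aff I-1×I-2: ll
L/II-3 ? I-1×I-2: LL|Ll|ll
⇒ L over [I-1,I-2,II-1,II-2,II-3]: 18 consistent
P/I-1 aff ·: pp
P/I-2 un ·: Pp
P/II-1 aff I-1×I-2: pp
P/II-2 ? I-1×I-2: Pp|pp
P/II-3 un I-1×I-2: Pp
⇒ P over [I-1,I-2,II-1,II-2,II-3]: 2 consistent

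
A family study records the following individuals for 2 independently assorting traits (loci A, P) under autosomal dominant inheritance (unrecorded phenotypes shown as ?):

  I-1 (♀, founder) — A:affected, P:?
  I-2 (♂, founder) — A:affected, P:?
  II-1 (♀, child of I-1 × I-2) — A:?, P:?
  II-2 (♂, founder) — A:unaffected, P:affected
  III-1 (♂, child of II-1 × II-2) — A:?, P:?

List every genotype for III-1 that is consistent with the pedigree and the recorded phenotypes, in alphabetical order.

A/I-1 aff ·: Aa|AA
A/I-2 aff ·: Aa|AA
A/II-1 ? I-1×I-2: aa|Aa|AA
A/II-2 un ·: aa
A/III-1 ? II-1×II-2: aa|Aa
⇒ A over [I-1,I-2,II-1,II-2,III-1]: 11 consistent
P/I-1 ? ·: pp|Pp|PP
P/I-2 ? ·: pp|Pp|PP
P/II-1 ? I-1×I-2: pp|Pp|PP
P/II-2 aff ·: Pp|PP
P/III-1 ? II-1×II-2: pp|Pp|PP
⇒ P over [I-1,I-2,II-1,II-2,III-1]: 59 consistent

III-1 ∈ {Aa PP, Aa Pp, Aa pp, aa PP, aa Pp, aa pp}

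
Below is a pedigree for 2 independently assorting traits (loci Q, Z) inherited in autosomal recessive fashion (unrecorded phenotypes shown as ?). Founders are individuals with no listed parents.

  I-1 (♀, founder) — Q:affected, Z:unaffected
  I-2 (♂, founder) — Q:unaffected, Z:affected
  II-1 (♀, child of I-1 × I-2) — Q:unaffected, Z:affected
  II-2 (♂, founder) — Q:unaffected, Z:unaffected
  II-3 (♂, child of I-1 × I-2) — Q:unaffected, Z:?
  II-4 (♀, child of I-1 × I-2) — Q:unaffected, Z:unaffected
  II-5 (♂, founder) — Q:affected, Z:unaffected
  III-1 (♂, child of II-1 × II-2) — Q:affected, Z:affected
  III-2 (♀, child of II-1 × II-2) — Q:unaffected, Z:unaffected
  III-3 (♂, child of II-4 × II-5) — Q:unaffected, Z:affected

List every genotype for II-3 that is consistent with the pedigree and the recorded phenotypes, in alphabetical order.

II-3 ∈ {Qq Zz, Qq zz}

Q/I-1 aff ·: qq
Q/I-2 un ·: QQ|Qq
Q/II-1 un I-1×I-2: Qq
Q/II-2 un ·: Qq
Q/II-3 un I-1×I-2: Qq
Q/II-4 un I-1×I-2: Qq
Q/II-5 aff ·: qq
Q/III-1 aff II-1×II-2: qq
Q/III-2 un II-1×II-2: QQ|Qq
Q/III-3 un II-4×II-5: Qq
⇒ Q over [I-1,I-2,II-1,II-2,II-3,II-4,II-5,III-1,III-2,III-3]: 4 consistent
Z/I-1 un ·: Zz
Z/I-2 aff ·: zz
Z/II-1 aff I-1×I-2: zz
Z/II-2 un ·: Zz
Z/II-3 ? I-1×I-2: Zz|zz
Z/II-4 un I-1×I-2: Zz
Z/II-5 un ·: Zz
Z/III-1 aff II-1×II-2: zz
Z/III-2 un II-1×II-2: Zz
Z/III-3 aff II-4×II-5: zz
⇒ Z over [I-1,I-2,II-1,II-2,II-3,II-4,II-5,III-1,III-2,III-3]: 2 consistent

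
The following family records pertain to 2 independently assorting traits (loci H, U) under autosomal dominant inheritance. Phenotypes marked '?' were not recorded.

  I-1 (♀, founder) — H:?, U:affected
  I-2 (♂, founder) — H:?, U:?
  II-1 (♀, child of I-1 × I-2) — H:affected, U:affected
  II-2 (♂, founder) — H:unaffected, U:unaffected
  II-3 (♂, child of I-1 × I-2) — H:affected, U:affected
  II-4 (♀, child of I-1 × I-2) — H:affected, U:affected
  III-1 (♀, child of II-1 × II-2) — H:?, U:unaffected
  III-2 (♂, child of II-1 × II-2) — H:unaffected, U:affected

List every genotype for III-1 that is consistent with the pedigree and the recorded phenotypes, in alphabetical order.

III-1 ∈ {Hh uu, hh uu}

H/I-1 ? ·: hh|Hh|HH
H/I-2 ? ·: hh|Hh|HH
H/II-1 aff I-1×I-2: Hh
H/II-2 un ·: hh
H/II-3 aff I-1×I-2: Hh|HH
H/II-4 aff I-1×I-2: Hh|HH
H/III-1 ? II-1×II-2: hh|Hh
H/III-2 un II-1×II-2: hh
⇒ H over [I-1,I-2,II-1,II-2,II-3,II-4,III-1,III-2]: 32 consistent
U/I-1 aff ·: Uu|UU
U/I-2 ? ·: uu|Uu|UU
U/II-1 aff I-1×I-2: Uu
U/II-2 un ·: uu
U/II-3 aff I-1×I-2: Uu|UU
U/II-4 aff I-1×I-2: Uu|UU
U/III-1 un II-1×II-2: uu
U/III-2 aff II-1×II-2: Uu
⇒ U over [I-1,I-2,II-1,II-2,II-3,II-4,III-1,III-2]: 14 consistent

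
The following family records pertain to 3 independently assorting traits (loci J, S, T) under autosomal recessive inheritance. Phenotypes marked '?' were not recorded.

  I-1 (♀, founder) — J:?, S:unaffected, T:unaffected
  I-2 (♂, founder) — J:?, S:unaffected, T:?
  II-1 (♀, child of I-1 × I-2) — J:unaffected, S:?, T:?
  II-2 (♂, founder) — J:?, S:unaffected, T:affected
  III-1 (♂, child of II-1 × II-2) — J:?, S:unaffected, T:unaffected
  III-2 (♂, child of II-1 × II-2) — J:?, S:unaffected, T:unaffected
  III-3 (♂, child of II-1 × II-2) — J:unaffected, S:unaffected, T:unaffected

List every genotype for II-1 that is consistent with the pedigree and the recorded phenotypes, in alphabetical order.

II-1 ∈ {JJ SS TT, JJ SS Tt, JJ Ss TT, JJ Ss Tt, JJ ss TT, JJ ss Tt, Jj SS TT, Jj SS Tt, Jj Ss TT, Jj Ss Tt, Jj ss TT, Jj ss Tt}

J/I-1 ? ·: JJ|Jj|jj
J/I-2 ? ·: JJ|Jj|jj
J/II-1 un I-1×I-2: JJ|Jj
J/II-2 ? ·: JJ|Jj|jj
J/III-1 ? II-1×II-2: JJ|Jj|jj
J/III-2 ? II-1×II-2: JJ|Jj|jj
J/III-3 un II-1×II-2: JJ|Jj
⇒ J over [I-1,I-2,II-1,II-2,III-1,III-2,III-3]: 250 consistent
S/I-1 un ·: SS|Ss
S/I-2 un ·: SS|Ss
S/II-1 ? I-1×I-2: SS|Ss|ss
S/II-2 un ·: SS|Ss
S/III-1 un II-1×II-2: SS|Ss
S/III-2 un II-1×II-2: SS|Ss
S/III-3 un II-1×II-2: SS|Ss
⇒ S over [I-1,I-2,II-1,II-2,III-1,III-2,III-3]: 86 consistent
T/I-1 un ·: TT|Tt
T/I-2 ? ·: TT|Tt|tt
T/II-1 ? I-1×I-2: TT|Tt
T/II-2 aff ·: tt
T/III-1 un II-1×II-2: Tt
T/III-2 un II-1×II-2: Tt
T/III-3 un II-1×II-2: Tt
⇒ T over [I-1,I-2,II-1,II-2,III-1,III-2,III-3]: 9 consistent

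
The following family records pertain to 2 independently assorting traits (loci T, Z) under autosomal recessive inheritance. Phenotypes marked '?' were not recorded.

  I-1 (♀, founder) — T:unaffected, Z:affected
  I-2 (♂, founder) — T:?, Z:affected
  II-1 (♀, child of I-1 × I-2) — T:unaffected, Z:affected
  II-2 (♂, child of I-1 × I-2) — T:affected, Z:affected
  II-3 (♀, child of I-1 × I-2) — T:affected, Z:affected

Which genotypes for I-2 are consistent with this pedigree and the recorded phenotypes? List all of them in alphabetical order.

T/I-1 un ·: Tt
T/I-2 ? ·: Tt|tt
T/II-1 un I-1×I-2: TT|Tt
T/II-2 aff I-1×I-2: tt
T/II-3 aff I-1×I-2: tt
⇒ T over [I-1,I-2,II-1,II-2,II-3]: 3 consistent
Z/I-1 aff ·: zz
Z/I-2 aff ·: zz
Z/II-1 aff I-1×I-2: zz
Z/II-2 aff I-1×I-2: zz
Z/II-3 aff I-1×I-2: zz
⇒ Z over [I-1,I-2,II-1,II-2,II-3]: 1 consistent

I-2 ∈ {Tt zz, tt zz}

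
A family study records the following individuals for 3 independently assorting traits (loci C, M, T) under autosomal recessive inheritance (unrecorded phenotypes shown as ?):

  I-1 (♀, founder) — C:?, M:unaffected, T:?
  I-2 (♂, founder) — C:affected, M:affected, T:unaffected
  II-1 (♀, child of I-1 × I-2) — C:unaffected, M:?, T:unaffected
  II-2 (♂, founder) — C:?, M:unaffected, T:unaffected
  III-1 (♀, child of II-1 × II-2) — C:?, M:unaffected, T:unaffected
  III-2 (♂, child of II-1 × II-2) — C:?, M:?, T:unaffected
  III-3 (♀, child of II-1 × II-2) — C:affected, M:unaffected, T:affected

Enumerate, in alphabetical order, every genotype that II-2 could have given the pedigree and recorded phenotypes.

C/I-1 ? ·: CC|Cc
C/I-2 aff ·: cc
C/II-1 un I-1×I-2: Cc
C/II-2 ? ·: Cc|cc
C/III-1 ? II-1×II-2: CC|Cc|cc
C/III-2 ? II-1×II-2: CC|Cc|cc
C/III-3 aff II-1×II-2: cc
⇒ C over [I-1,I-2,II-1,II-2,III-1,III-2,III-3]: 26 consistent
M/I-1 un ·: MM|Mm
M/I-2 aff ·: mm
M/II-1 ? I-1×I-2: Mm|mm
M/II-2 un ·: MM|Mm
M/III-1 un II-1×II-2: MM|Mm
M/III-2 ? II-1×II-2: MM|Mm|mm
M/III-3 un II-1×II-2: MM|Mm
⇒ M over [I-1,I-2,II-1,II-2,III-1,III-2,III-3]: 43 consistent
T/I-1 ? ·: TT|Tt|tt
T/I-2 un ·: TT|Tt
T/II-1 un I-1×I-2: Tt
T/II-2 un ·: Tt
T/III-1 un II-1×II-2: TT|Tt
T/III-2 un II-1×II-2: TT|Tt
T/III-3 aff II-1×II-2: tt
⇒ T over [I-1,I-2,II-1,II-2,III-1,III-2,III-3]: 20 consistent

II-2 ∈ {Cc MM Tt, Cc Mm Tt, cc MM Tt, cc Mm Tt}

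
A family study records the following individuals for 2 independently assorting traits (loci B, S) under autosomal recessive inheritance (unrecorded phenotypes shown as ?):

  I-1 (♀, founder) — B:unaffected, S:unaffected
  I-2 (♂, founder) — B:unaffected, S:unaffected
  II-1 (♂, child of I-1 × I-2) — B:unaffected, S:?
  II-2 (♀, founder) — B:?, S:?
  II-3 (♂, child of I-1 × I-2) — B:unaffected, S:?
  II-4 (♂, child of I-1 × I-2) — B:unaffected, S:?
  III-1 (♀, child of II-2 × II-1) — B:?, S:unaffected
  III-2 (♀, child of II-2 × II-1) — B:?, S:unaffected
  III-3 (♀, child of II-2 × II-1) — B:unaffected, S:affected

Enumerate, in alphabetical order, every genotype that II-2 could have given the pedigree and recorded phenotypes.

II-2 ∈ {BB Ss, BB ss, Bb Ss, Bb ss, bb Ss, bb ss}

B/I-1 un ·: BB|Bb
B/I-2 un ·: BB|Bb
B/II-1 un I-1×I-2: BB|Bb
B/II-2 ? ·: BB|Bb|bb
B/II-3 un I-1×I-2: BB|Bb
B/II-4 un I-1×I-2: BB|Bb
B/III-1 ? II-2×II-1: BB|Bb|bb
B/III-2 ? II-2×II-1: BB|Bb|bb
B/III-3 un II-2×II-1: BB|Bb
⇒ B over [I-1,I-2,II-1,II-2,II-3,II-4,III-1,III-2,III-3]: 490 consistent
S/I-1 un ·: SS|Ss
S/I-2 un ·: SS|Ss
S/II-1 ? I-1×I-2: Ss|ss
S/II-2 ? ·: Ss|ss
S/II-3 ? I-1×I-2: SS|Ss|ss
S/II-4 ? I-1×I-2: SS|Ss|ss
S/III-1 un II-2×II-1: SS|Ss
S/III-2 un II-2×II-1: SS|Ss
S/III-3 aff II-2×II-1: ss
⇒ S over [I-1,I-2,II-1,II-2,II-3,II-4,III-1,III-2,III-3]: 94 consistent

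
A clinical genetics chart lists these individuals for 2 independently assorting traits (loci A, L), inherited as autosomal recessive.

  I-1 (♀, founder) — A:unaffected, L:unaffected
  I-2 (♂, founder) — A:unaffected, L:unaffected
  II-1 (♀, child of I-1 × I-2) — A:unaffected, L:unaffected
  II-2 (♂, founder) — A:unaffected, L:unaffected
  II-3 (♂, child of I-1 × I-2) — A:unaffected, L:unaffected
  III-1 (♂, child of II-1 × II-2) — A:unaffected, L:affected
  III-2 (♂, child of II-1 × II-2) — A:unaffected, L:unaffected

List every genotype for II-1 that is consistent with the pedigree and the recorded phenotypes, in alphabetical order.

A/I-1 un ·: AA|Aa
A/I-2 un ·: AA|Aa
A/II-1 un I-1×I-2: AA|Aa
A/II-2 un ·: AA|Aa
A/II-3 un I-1×I-2: AA|Aa
A/III-1 un II-1×II-2: AA|Aa
A/III-2 un II-1×II-2: AA|Aa
⇒ A over [I-1,I-2,II-1,II-2,II-3,III-1,III-2]: 83 consistent
L/I-1 un ·: LL|Ll
L/I-2 un ·: LL|Ll
L/II-1 un I-1×I-2: Ll
L/II-2 un ·: Ll
L/II-3 un I-1×I-2: LL|Ll
L/III-1 aff II-1×II-2: ll
L/III-2 un II-1×II-2: LL|Ll
⇒ L over [I-1,I-2,II-1,II-2,II-3,III-1,III-2]: 12 consistent

II-1 ∈ {AA Ll, Aa Ll}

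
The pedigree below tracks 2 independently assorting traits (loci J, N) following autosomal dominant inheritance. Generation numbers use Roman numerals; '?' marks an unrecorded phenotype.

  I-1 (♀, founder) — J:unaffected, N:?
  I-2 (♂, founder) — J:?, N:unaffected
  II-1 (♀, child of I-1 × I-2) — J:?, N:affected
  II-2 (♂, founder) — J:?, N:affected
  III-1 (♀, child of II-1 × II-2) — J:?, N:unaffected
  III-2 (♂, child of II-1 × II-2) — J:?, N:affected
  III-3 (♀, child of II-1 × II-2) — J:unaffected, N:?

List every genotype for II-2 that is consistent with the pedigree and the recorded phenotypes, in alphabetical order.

J/I-1 un ·: jj
J/I-2 ? ·: jj|Jj|JJ
J/II-1 ? I-1×I-2: jj|Jj
J/II-2 ? ·: jj|Jj
J/III-1 ? II-1×II-2: jj|Jj|JJ
J/III-2 ? II-1×II-2: jj|Jj|JJ
J/III-3 un II-1×II-2: jj
⇒ J over [I-1,I-2,II-1,II-2,III-1,III-2,III-3]: 36 consistent
N/I-1 ? ·: Nn|NN
N/I-2 un ·: nn
N/II-1 aff I-1×I-2: Nn
N/II-2 aff ·: Nn
N/III-1 un II-1×II-2: nn
N/III-2 aff II-1×II-2: Nn|NN
N/III-3 ? II-1×II-2: nn|Nn|NN
⇒ N over [I-1,I-2,II-1,II-2,III-1,III-2,III-3]: 12 consistent

II-2 ∈ {Jj Nn, jj Nn}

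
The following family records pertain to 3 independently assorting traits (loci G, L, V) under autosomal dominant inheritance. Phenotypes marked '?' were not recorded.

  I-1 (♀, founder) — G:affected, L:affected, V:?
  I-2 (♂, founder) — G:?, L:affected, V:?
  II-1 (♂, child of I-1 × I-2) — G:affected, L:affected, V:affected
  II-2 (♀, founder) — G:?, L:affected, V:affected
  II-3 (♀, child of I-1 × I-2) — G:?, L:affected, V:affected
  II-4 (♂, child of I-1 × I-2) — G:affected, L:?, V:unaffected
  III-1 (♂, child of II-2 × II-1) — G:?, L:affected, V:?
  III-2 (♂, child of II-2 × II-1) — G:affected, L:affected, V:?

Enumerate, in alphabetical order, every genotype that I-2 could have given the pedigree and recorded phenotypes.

I-2 ∈ {GG LL Vv, GG LL vv, GG Ll Vv, GG Ll vv, Gg LL Vv, Gg LL vv, Gg Ll Vv, Gg Ll vv, gg LL Vv, gg LL vv, gg Ll Vv, gg Ll vv}

G/I-1 aff ·: Gg|GG
G/I-2 ? ·: gg|Gg|GG
G/II-1 aff I-1×I-2: Gg|GG
G/II-2 ? ·: gg|Gg|GG
G/II-3 ? I-1×I-2: gg|Gg|GG
G/II-4 aff I-1×I-2: Gg|GG
G/III-1 ? II-2×II-1: gg|Gg|GG
G/III-2 aff II-2×II-1: Gg|GG
⇒ G over [I-1,I-2,II-1,II-2,II-3,II-4,III-1,III-2]: 294 consistent
L/I-1 aff ·: Ll|LL
L/I-2 aff ·: Ll|LL
L/II-1 aff I-1×I-2: Ll|LL
L/II-2 aff ·: Ll|LL
L/II-3 aff I-1×I-2: Ll|LL
L/II-4 ? I-1×I-2: ll|Ll|LL
L/III-1 aff II-2×II-1: Ll|LL
L/III-2 aff II-2×II-1: Ll|LL
⇒ L over [I-1,I-2,II-1,II-2,II-3,II-4,III-1,III-2]: 187 consistent
V/I-1 ? ·: vv|Vv
V/I-2 ? ·: vv|Vv
V/II-1 aff I-1×I-2: Vv|VV
V/II-2 aff ·: Vv|VV
V/II-3 aff I-1×I-2: Vv|VV
V/II-4 un I-1×I-2: vv
V/III-1 ? II-2×II-1: vv|Vv|VV
V/III-2 ? II-2×II-1: vv|Vv|VV
⇒ V over [I-1,I-2,II-1,II-2,II-3,II-4,III-1,III-2]: 62 consistent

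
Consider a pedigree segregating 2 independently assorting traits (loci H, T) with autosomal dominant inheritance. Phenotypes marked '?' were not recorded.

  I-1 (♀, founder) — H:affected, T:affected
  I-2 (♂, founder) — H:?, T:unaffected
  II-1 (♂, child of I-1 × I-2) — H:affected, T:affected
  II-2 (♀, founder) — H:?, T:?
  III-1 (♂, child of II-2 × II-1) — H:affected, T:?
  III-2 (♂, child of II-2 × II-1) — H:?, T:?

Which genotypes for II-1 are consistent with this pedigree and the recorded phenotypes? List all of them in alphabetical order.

H/I-1 aff ·: Hh|HH
H/I-2 ? ·: hh|Hh|HH
H/II-1 aff I-1×I-2: Hh|HH
H/II-2 ? ·: hh|Hh|HH
H/III-1 aff II-2×II-1: Hh|HH
H/III-2 ? II-2×II-1: hh|Hh|HH
⇒ H over [I-1,I-2,II-1,II-2,III-1,III-2]: 84 consistent
T/I-1 aff ·: Tt|TT
T/I-2 un ·: tt
T/II-1 aff I-1×I-2: Tt
T/II-2 ? ·: tt|Tt|TT
T/III-1 ? II-2×II-1: tt|Tt|TT
T/III-2 ? II-2×II-1: tt|Tt|TT
⇒ T over [I-1,I-2,II-1,II-2,III-1,III-2]: 34 consistent

II-1 ∈ {HH Tt, Hh Tt}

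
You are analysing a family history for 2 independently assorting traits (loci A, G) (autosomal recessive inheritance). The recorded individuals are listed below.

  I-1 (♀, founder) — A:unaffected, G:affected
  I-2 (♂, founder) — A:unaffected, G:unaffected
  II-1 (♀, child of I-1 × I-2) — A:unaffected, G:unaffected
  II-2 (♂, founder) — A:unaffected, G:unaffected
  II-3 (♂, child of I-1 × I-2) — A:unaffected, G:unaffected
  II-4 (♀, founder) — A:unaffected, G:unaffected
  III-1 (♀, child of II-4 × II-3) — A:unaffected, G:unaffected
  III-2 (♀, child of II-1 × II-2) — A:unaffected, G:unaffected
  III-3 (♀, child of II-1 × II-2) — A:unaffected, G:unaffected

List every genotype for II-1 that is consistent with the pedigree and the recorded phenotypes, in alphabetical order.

II-1 ∈ {AA Gg, Aa Gg}

A/I-1 un ·: AA|Aa
A/I-2 un ·: AA|Aa
A/II-1 un I-1×I-2: AA|Aa
A/II-2 un ·: AA|Aa
A/II-3 un I-1×I-2: AA|Aa
A/II-4 un ·: AA|Aa
A/III-1 un II-4×II-3: AA|Aa
A/III-2 un II-1×II-2: AA|Aa
A/III-3 un II-1×II-2: AA|Aa
⇒ A over [I-1,I-2,II-1,II-2,II-3,II-4,III-1,III-2,III-3]: 288 consistent
G/I-1 aff ·: gg
G/I-2 un ·: GG|Gg
G/II-1 un I-1×I-2: Gg
G/II-2 un ·: GG|Gg
G/II-3 un I-1×I-2: Gg
G/II-4 un ·: GG|Gg
G/III-1 un II-4×II-3: GG|Gg
G/III-2 un II-1×II-2: GG|Gg
G/III-3 un II-1×II-2: GG|Gg
⇒ G over [I-1,I-2,II-1,II-2,II-3,II-4,III-1,III-2,III-3]: 64 consistent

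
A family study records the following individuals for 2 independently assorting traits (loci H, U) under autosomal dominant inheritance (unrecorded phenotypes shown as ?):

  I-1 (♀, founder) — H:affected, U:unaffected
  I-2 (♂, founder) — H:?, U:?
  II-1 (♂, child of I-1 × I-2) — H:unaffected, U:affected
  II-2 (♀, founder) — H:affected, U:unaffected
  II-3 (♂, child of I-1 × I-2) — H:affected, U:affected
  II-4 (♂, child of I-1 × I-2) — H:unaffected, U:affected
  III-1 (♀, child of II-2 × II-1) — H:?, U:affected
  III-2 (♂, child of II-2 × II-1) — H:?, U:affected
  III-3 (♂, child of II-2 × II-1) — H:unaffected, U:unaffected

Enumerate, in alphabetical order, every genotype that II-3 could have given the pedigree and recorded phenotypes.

II-3 ∈ {HH Uu, Hh Uu}

H/I-1 aff ·: Hh
H/I-2 ? ·: hh|Hh
H/II-1 un I-1×I-2: hh
H/II-2 aff ·: Hh
H/II-3 aff I-1×I-2: Hh|HH
H/II-4 un I-1×I-2: hh
H/III-1 ? II-2×II-1: hh|Hh
H/III-2 ? II-2×II-1: hh|Hh
H/III-3 un II-2×II-1: hh
⇒ H over [I-1,I-2,II-1,II-2,II-3,II-4,III-1,III-2,III-3]: 12 consistent
U/I-1 un ·: uu
U/I-2 ? ·: Uu|UU
U/II-1 aff I-1×I-2: Uu
U/II-2 un ·: uu
U/II-3 aff I-1×I-2: Uu
U/II-4 aff I-1×I-2: Uu
U/III-1 aff II-2×II-1: Uu
U/III-2 aff II-2×II-1: Uu
U/III-3 un II-2×II-1: uu
⇒ U over [I-1,I-2,II-1,II-2,II-3,II-4,III-1,III-2,III-3]: 2 consistent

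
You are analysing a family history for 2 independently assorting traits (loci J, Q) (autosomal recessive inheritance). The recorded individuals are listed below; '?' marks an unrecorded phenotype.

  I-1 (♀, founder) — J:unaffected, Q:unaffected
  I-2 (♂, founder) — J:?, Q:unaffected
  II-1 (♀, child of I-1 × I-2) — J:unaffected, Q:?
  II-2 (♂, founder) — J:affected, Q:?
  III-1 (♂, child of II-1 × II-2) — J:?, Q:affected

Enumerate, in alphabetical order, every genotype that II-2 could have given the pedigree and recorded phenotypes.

II-2 ∈ {jj Qq, jj qq}

J/I-1 un ·: JJ|Jj
J/I-2 ? ·: JJ|Jj|jj
J/II-1 un I-1×I-2: JJ|Jj
J/II-2 aff ·: jj
J/III-1 ? II-1×II-2: Jj|jj
⇒ J over [I-1,I-2,II-1,II-2,III-1]: 14 consistent
Q/I-1 un ·: QQ|Qq
Q/I-2 un ·: QQ|Qq
Q/II-1 ? I-1×I-2: Qq|qq
Q/II-2 ? ·: Qq|qq
Q/III-1 aff II-1×II-2: qq
⇒ Q over [I-1,I-2,II-1,II-2,III-1]: 8 consistent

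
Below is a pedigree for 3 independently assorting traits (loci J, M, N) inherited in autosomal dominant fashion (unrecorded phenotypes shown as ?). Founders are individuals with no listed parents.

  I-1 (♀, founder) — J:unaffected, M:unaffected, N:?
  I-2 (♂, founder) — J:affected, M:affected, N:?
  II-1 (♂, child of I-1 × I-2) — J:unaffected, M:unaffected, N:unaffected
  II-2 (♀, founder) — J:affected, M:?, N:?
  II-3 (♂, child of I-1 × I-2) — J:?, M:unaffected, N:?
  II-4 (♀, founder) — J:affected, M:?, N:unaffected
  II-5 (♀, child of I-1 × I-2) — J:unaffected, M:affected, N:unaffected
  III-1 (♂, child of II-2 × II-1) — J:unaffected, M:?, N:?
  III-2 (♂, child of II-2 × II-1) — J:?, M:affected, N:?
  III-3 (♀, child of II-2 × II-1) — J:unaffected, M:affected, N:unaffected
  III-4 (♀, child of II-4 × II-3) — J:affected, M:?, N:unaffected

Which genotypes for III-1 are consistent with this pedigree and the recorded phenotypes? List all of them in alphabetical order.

J/I-1 un ·: jj
J/I-2 aff ·: Jj
J/II-1 un I-1×I-2: jj
J/II-2 aff ·: Jj
J/II-3 ? I-1×I-2: jj|Jj
J/II-4 aff ·: Jj|JJ
J/II-5 un I-1×I-2: jj
J/III-1 un II-2×II-1: jj
J/III-2 ? II-2×II-1: jj|Jj
J/III-3 un II-2×II-1: jj
J/III-4 aff II-4×II-3: Jj|JJ
⇒ J over [I-1,I-2,II-1,II-2,II-3,II-4,II-5,III-1,III-2,III-3,III-4]: 12 consistent
M/I-1 un ·: mm
M/I-2 aff ·: Mm
M/II-1 un I-1×I-2: mm
M/II-2 ? ·: Mm|MM
M/II-3 un I-1×I-2: mm
M/II-4 ? ·: mm|Mm|MM
M/II-5 aff I-1×I-2: Mm
M/III-1 ? II-2×II-1: mm|Mm
M/III-2 aff II-2×II-1: Mm
M/III-3 aff II-2×II-1: Mm
M/III-4 ? II-4×II-3: mm|Mm
⇒ M over [I-1,I-2,II-1,II-2,II-3,II-4,II-5,III-1,III-2,III-3,III-4]: 12 consistent
N/I-1 ? ·: nn|Nn
N/I-2 ? ·: nn|Nn
N/II-1 un I-1×I-2: nn
N/II-2 ? ·: nn|Nn
N/II-3 ? I-1×I-2: nn|Nn
N/II-4 un ·: nn
N/II-5 un I-1×I-2: nn
N/III-1 ? II-2×II-1: nn|Nn
N/III-2 ? II-2×II-1: nn|Nn
N/III-3 un II-2×II-1: nn
N/III-4 un II-4×II-3: nn
⇒ N over [I-1,I-2,II-1,II-2,II-3,II-4,II-5,III-1,III-2,III-3,III-4]: 35 consistent

III-1 ∈ {jj Mm Nn, jj Mm nn, jj mm Nn, jj mm nn}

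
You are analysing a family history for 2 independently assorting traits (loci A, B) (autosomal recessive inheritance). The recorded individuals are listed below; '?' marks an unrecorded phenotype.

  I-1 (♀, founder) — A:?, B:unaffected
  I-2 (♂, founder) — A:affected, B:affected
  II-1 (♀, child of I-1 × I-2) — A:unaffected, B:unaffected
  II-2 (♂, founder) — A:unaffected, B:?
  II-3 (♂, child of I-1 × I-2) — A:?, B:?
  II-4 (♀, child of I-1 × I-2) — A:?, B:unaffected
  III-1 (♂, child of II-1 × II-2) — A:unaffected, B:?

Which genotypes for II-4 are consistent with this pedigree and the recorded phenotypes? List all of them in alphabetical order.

II-4 ∈ {Aa Bb, aa Bb}

A/I-1 ? ·: AA|Aa
A/I-2 aff ·: aa
A/II-1 un I-1×I-2: Aa
A/II-2 un ·: AA|Aa
A/II-3 ? I-1×I-2: Aa|aa
A/II-4 ? I-1×I-2: Aa|aa
A/III-1 un II-1×II-2: AA|Aa
⇒ A over [I-1,I-2,II-1,II-2,II-3,II-4,III-1]: 20 consistent
B/I-1 un ·: BB|Bb
B/I-2 aff ·: bb
B/II-1 un I-1×I-2: Bb
B/II-2 ? ·: BB|Bb|bb
B/II-3 ? I-1×I-2: Bb|bb
B/II-4 un I-1×I-2: Bb
B/III-1 ? II-1×II-2: BB|Bb|bb
⇒ B over [I-1,I-2,II-1,II-2,II-3,II-4,III-1]: 21 consistent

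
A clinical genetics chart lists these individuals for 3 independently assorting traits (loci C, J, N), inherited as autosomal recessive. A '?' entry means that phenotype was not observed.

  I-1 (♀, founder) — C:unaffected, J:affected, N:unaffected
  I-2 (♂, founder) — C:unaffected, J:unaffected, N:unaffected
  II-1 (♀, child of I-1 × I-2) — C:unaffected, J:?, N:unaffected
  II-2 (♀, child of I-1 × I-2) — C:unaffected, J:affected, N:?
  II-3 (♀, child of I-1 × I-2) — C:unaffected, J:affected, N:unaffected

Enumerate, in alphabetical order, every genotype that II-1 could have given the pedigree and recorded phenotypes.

II-1 ∈ {CC Jj NN, CC Jj Nn, CC jj NN, CC jj Nn, Cc Jj NN, Cc Jj Nn, Cc jj NN, Cc jj Nn}

C/I-1 un ·: CC|Cc
C/I-2 un ·: CC|Cc
C/II-1 un I-1×I-2: CC|Cc
C/II-2 un I-1×I-2: CC|Cc
C/II-3 un I-1×I-2: CC|Cc
⇒ C over [I-1,I-2,II-1,II-2,II-3]: 25 consistent
J/I-1 aff ·: jj
J/I-2 un ·: Jj
J/II-1 ? I-1×I-2: Jj|jj
J/II-2 aff I-1×I-2: jj
J/II-3 aff I-1×I-2: jj
⇒ J over [I-1,I-2,II-1,II-2,II-3]: 2 consistent
N/I-1 un ·: NN|Nn
N/I-2 un ·: NN|Nn
N/II-1 un I-1×I-2: NN|Nn
N/II-2 ? I-1×I-2: NN|Nn|nn
N/II-3 un I-1×I-2: NN|Nn
⇒ N over [I-1,I-2,II-1,II-2,II-3]: 29 consistent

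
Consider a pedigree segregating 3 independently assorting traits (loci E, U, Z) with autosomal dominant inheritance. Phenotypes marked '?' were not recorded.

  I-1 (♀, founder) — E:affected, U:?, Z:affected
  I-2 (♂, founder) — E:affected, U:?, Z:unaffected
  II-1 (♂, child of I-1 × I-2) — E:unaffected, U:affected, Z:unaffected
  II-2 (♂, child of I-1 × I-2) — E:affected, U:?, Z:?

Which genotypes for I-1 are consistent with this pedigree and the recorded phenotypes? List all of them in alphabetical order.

I-1 ∈ {Ee UU Zz, Ee Uu Zz, Ee uu Zz}

E/I-1 aff ·: Ee
E/I-2 aff ·: Ee
E/II-1 un I-1×I-2: ee
E/II-2 aff I-1×I-2: Ee|EE
⇒ E over [I-1,I-2,II-1,II-2]: 2 consistent
U/I-1 ? ·: uu|Uu|UU
U/I-2 ? ·: uu|Uu|UU
U/II-1 aff I-1×I-2: Uu|UU
U/II-2 ? I-1×I-2: uu|Uu|UU
⇒ U over [I-1,I-2,II-1,II-2]: 21 consistent
Z/I-1 aff ·: Zz
Z/I-2 un ·: zz
Z/II-1 un I-1×I-2: zz
Z/II-2 ? I-1×I-2: zz|Zz
⇒ Z over [I-1,I-2,II-1,II-2]: 2 consistent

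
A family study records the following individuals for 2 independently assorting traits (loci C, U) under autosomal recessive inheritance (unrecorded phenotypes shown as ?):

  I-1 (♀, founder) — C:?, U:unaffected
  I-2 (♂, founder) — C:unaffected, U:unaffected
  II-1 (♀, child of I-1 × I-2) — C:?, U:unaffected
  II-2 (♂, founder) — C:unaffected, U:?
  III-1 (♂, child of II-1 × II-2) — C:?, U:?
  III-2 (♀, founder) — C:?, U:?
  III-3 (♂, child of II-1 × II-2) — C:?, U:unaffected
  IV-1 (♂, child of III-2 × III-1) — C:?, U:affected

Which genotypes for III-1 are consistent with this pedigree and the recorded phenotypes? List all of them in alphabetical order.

III-1 ∈ {CC Uu, CC uu, Cc Uu, Cc uu, cc Uu, cc uu}

C/I-1 ? ·: CC|Cc|cc
C/I-2 un ·: CC|Cc
C/II-1 ? I-1×I-2: CC|Cc|cc
C/II-2 un ·: CC|Cc
C/III-1 ? II-1×II-2: CC|Cc|cc
C/III-2 ? ·: CC|Cc|cc
C/III-3 ? II-1×II-2: CC|Cc|cc
C/IV-1 ? III-2×III-1: CC|Cc|cc
⇒ C over [I-1,I-2,II-1,II-2,III-1,III-2,III-3,IV-1]: 497 consistent
U/I-1 un ·: UU|Uu
U/I-2 un ·: UU|Uu
U/II-1 un I-1×I-2: UU|Uu
U/II-2 ? ·: UU|Uu|uu
U/III-1 ? II-1×II-2: Uu|uu
U/III-2 ? ·: Uu|uu
U/III-3 un II-1×II-2: UU|Uu
U/IV-1 aff III-2×III-1: uu
⇒ U over [I-1,I-2,II-1,II-2,III-1,III-2,III-3,IV-1]: 72 consistent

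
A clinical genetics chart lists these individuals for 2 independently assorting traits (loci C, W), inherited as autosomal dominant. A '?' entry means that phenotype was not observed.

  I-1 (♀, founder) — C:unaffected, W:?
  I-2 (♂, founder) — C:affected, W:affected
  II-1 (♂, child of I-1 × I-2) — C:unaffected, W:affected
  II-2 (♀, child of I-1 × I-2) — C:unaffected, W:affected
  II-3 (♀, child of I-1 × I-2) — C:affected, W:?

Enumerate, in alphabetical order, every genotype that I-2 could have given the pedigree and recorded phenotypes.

I-2 ∈ {Cc WW, Cc Ww}

C/I-1 un ·: cc
C/I-2 aff ·: Cc
C/II-1 un I-1×I-2: cc
C/II-2 un I-1×I-2: cc
C/II-3 aff I-1×I-2: Cc
⇒ C over [I-1,I-2,II-1,II-2,II-3]: 1 consistent
W/I-1 ? ·: ww|Ww|WW
W/I-2 aff ·: Ww|WW
W/II-1 aff I-1×I-2: Ww|WW
W/II-2 aff I-1×I-2: Ww|WW
W/II-3 ? I-1×I-2: ww|Ww|WW
⇒ W over [I-1,I-2,II-1,II-2,II-3]: 32 consistent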